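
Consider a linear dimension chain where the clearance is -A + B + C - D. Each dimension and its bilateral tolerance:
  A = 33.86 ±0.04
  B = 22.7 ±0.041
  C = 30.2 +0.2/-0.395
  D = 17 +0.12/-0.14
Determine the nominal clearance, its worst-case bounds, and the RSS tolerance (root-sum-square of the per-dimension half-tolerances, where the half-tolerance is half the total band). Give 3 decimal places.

Stack each dimension's contribution:
  -A: nom -33.860 → Σnom=-33.860; wc +0.040/-0.040 → slack +0.040/-0.040; half-tol=0.040, Σhalf²=0.001600
  +B: nom +22.700 → Σnom=-11.160; wc +0.041/-0.041 → slack +0.081/-0.081; half-tol=0.041, Σhalf²=0.003281
  +C: nom +30.200 → Σnom=19.040; wc +0.200/-0.395 → slack +0.281/-0.476; half-tol=0.297, Σhalf²=0.091787
  -D: nom -17.000 → Σnom=2.040; wc +0.140/-0.120 → slack +0.421/-0.596; half-tol=0.130, Σhalf²=0.108687
Nominal = 2.040. Worst-case = [2.040 - 0.596, 2.040 + 0.421] = [1.444, 2.461]. RSS = √0.108687 = 0.330.

nominal=2.040 wc=[1.444,2.461] rss=0.330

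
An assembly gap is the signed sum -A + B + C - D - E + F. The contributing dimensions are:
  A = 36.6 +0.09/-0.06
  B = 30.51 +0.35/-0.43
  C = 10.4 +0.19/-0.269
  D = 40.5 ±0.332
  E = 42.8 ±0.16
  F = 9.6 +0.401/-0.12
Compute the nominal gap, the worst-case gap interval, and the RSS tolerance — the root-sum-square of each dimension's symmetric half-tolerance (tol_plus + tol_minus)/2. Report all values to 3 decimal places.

Stack each dimension's contribution:
  -A: nom -36.600 → Σnom=-36.600; wc +0.060/-0.090 → slack +0.060/-0.090; half-tol=0.075, Σhalf²=0.005625
  +B: nom +30.510 → Σnom=-6.090; wc +0.350/-0.430 → slack +0.410/-0.520; half-tol=0.390, Σhalf²=0.157725
  +C: nom +10.400 → Σnom=4.310; wc +0.190/-0.269 → slack +0.600/-0.789; half-tol=0.230, Σhalf²=0.210395
  -D: nom -40.500 → Σnom=-36.190; wc +0.332/-0.332 → slack +0.932/-1.121; half-tol=0.332, Σhalf²=0.320619
  -E: nom -42.800 → Σnom=-78.990; wc +0.160/-0.160 → slack +1.092/-1.281; half-tol=0.160, Σhalf²=0.346219
  +F: nom +9.600 → Σnom=-69.390; wc +0.401/-0.120 → slack +1.493/-1.401; half-tol=0.261, Σhalf²=0.414080
Nominal = -69.390. Worst-case = [-69.390 - 1.401, -69.390 + 1.493] = [-70.791, -67.897]. RSS = √0.414080 = 0.643.

nominal=-69.390 wc=[-70.791,-67.897] rss=0.643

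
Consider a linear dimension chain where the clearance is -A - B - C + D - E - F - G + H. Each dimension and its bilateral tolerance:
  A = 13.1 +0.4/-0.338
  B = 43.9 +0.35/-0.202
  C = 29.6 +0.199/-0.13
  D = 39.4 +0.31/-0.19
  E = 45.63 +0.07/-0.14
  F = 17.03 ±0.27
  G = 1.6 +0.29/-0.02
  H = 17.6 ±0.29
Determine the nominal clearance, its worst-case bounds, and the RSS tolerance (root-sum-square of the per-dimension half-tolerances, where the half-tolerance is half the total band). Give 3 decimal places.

Stack each dimension's contribution:
  -A: nom -13.100 → Σnom=-13.100; wc +0.338/-0.400 → slack +0.338/-0.400; half-tol=0.369, Σhalf²=0.136161
  -B: nom -43.900 → Σnom=-57.000; wc +0.202/-0.350 → slack +0.540/-0.750; half-tol=0.276, Σhalf²=0.212337
  -C: nom -29.600 → Σnom=-86.600; wc +0.130/-0.199 → slack +0.670/-0.949; half-tol=0.165, Σhalf²=0.239397
  +D: nom +39.400 → Σnom=-47.200; wc +0.310/-0.190 → slack +0.980/-1.139; half-tol=0.250, Σhalf²=0.301897
  -E: nom -45.630 → Σnom=-92.830; wc +0.140/-0.070 → slack +1.120/-1.209; half-tol=0.105, Σhalf²=0.312922
  -F: nom -17.030 → Σnom=-109.860; wc +0.270/-0.270 → slack +1.390/-1.479; half-tol=0.270, Σhalf²=0.385822
  -G: nom -1.600 → Σnom=-111.460; wc +0.020/-0.290 → slack +1.410/-1.769; half-tol=0.155, Σhalf²=0.409847
  +H: nom +17.600 → Σnom=-93.860; wc +0.290/-0.290 → slack +1.700/-2.059; half-tol=0.290, Σhalf²=0.493947
Nominal = -93.860. Worst-case = [-93.860 - 2.059, -93.860 + 1.700] = [-95.919, -92.160]. RSS = √0.493947 = 0.703.

nominal=-93.860 wc=[-95.919,-92.160] rss=0.703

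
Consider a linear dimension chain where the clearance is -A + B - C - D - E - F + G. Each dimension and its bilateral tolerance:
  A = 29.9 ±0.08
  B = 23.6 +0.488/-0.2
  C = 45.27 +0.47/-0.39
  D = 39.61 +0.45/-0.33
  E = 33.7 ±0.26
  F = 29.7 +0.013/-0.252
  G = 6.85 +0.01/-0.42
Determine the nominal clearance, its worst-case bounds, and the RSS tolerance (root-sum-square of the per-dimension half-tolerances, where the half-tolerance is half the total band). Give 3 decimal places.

Stack each dimension's contribution:
  -A: nom -29.900 → Σnom=-29.900; wc +0.080/-0.080 → slack +0.080/-0.080; half-tol=0.080, Σhalf²=0.006400
  +B: nom +23.600 → Σnom=-6.300; wc +0.488/-0.200 → slack +0.568/-0.280; half-tol=0.344, Σhalf²=0.124736
  -C: nom -45.270 → Σnom=-51.570; wc +0.390/-0.470 → slack +0.958/-0.750; half-tol=0.430, Σhalf²=0.309636
  -D: nom -39.610 → Σnom=-91.180; wc +0.330/-0.450 → slack +1.288/-1.200; half-tol=0.390, Σhalf²=0.461736
  -E: nom -33.700 → Σnom=-124.880; wc +0.260/-0.260 → slack +1.548/-1.460; half-tol=0.260, Σhalf²=0.529336
  -F: nom -29.700 → Σnom=-154.580; wc +0.252/-0.013 → slack +1.800/-1.473; half-tol=0.133, Σhalf²=0.546892
  +G: nom +6.850 → Σnom=-147.730; wc +0.010/-0.420 → slack +1.810/-1.893; half-tol=0.215, Σhalf²=0.593117
Nominal = -147.730. Worst-case = [-147.730 - 1.893, -147.730 + 1.810] = [-149.623, -145.920]. RSS = √0.593117 = 0.770.

nominal=-147.730 wc=[-149.623,-145.920] rss=0.770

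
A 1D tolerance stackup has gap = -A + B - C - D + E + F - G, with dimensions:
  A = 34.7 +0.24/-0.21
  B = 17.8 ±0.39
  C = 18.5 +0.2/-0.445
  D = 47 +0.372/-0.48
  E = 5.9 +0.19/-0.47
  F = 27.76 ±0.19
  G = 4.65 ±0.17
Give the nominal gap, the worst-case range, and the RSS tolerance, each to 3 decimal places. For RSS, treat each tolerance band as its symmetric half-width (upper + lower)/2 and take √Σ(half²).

Stack each dimension's contribution:
  -A: nom -34.700 → Σnom=-34.700; wc +0.210/-0.240 → slack +0.210/-0.240; half-tol=0.225, Σhalf²=0.050625
  +B: nom +17.800 → Σnom=-16.900; wc +0.390/-0.390 → slack +0.600/-0.630; half-tol=0.390, Σhalf²=0.202725
  -C: nom -18.500 → Σnom=-35.400; wc +0.445/-0.200 → slack +1.045/-0.830; half-tol=0.323, Σhalf²=0.306731
  -D: nom -47.000 → Σnom=-82.400; wc +0.480/-0.372 → slack +1.525/-1.202; half-tol=0.426, Σhalf²=0.488207
  +E: nom +5.900 → Σnom=-76.500; wc +0.190/-0.470 → slack +1.715/-1.672; half-tol=0.330, Σhalf²=0.597107
  +F: nom +27.760 → Σnom=-48.740; wc +0.190/-0.190 → slack +1.905/-1.862; half-tol=0.190, Σhalf²=0.633207
  -G: nom -4.650 → Σnom=-53.390; wc +0.170/-0.170 → slack +2.075/-2.032; half-tol=0.170, Σhalf²=0.662107
Nominal = -53.390. Worst-case = [-53.390 - 2.032, -53.390 + 2.075] = [-55.422, -51.315]. RSS = √0.662107 = 0.814.

nominal=-53.390 wc=[-55.422,-51.315] rss=0.814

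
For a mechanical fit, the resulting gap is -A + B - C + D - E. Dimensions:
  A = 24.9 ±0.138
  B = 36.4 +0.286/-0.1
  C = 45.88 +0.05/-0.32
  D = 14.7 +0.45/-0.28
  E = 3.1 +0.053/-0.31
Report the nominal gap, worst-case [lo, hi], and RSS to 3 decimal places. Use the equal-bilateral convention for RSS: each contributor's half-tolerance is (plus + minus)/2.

nominal=-22.780 wc=[-23.401,-21.276] rss=0.507

Stack each dimension's contribution:
  -A: nom -24.900 → Σnom=-24.900; wc +0.138/-0.138 → slack +0.138/-0.138; half-tol=0.138, Σhalf²=0.019044
  +B: nom +36.400 → Σnom=11.500; wc +0.286/-0.100 → slack +0.424/-0.238; half-tol=0.193, Σhalf²=0.056293
  -C: nom -45.880 → Σnom=-34.380; wc +0.320/-0.050 → slack +0.744/-0.288; half-tol=0.185, Σhalf²=0.090518
  +D: nom +14.700 → Σnom=-19.680; wc +0.450/-0.280 → slack +1.194/-0.568; half-tol=0.365, Σhalf²=0.223743
  -E: nom -3.100 → Σnom=-22.780; wc +0.310/-0.053 → slack +1.504/-0.621; half-tol=0.181, Σhalf²=0.256685
Nominal = -22.780. Worst-case = [-22.780 - 0.621, -22.780 + 1.504] = [-23.401, -21.276]. RSS = √0.256685 = 0.507.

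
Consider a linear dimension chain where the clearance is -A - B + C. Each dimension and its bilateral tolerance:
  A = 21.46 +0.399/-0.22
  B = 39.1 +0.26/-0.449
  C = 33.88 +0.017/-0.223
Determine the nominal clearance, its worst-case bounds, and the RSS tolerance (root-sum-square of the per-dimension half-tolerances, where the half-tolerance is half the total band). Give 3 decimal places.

nominal=-26.680 wc=[-27.562,-25.994] rss=0.486

Stack each dimension's contribution:
  -A: nom -21.460 → Σnom=-21.460; wc +0.220/-0.399 → slack +0.220/-0.399; half-tol=0.309, Σhalf²=0.095790
  -B: nom -39.100 → Σnom=-60.560; wc +0.449/-0.260 → slack +0.669/-0.659; half-tol=0.355, Σhalf²=0.221461
  +C: nom +33.880 → Σnom=-26.680; wc +0.017/-0.223 → slack +0.686/-0.882; half-tol=0.120, Σhalf²=0.235861
Nominal = -26.680. Worst-case = [-26.680 - 0.882, -26.680 + 0.686] = [-27.562, -25.994]. RSS = √0.235861 = 0.486.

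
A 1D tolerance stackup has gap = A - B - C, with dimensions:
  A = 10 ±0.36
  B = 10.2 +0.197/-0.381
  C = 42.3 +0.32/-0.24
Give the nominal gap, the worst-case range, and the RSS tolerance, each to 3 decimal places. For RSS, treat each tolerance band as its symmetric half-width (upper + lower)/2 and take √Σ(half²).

nominal=-42.500 wc=[-43.377,-41.519] rss=0.540

Stack each dimension's contribution:
  +A: nom +10.000 → Σnom=10.000; wc +0.360/-0.360 → slack +0.360/-0.360; half-tol=0.360, Σhalf²=0.129600
  -B: nom -10.200 → Σnom=-0.200; wc +0.381/-0.197 → slack +0.741/-0.557; half-tol=0.289, Σhalf²=0.213121
  -C: nom -42.300 → Σnom=-42.500; wc +0.240/-0.320 → slack +0.981/-0.877; half-tol=0.280, Σhalf²=0.291521
Nominal = -42.500. Worst-case = [-42.500 - 0.877, -42.500 + 0.981] = [-43.377, -41.519]. RSS = √0.291521 = 0.540.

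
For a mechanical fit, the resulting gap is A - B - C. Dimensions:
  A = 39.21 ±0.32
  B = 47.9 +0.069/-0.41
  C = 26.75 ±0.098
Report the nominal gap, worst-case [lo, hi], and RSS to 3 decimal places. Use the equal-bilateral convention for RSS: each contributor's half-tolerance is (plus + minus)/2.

nominal=-35.440 wc=[-35.927,-34.612] rss=0.412

Stack each dimension's contribution:
  +A: nom +39.210 → Σnom=39.210; wc +0.320/-0.320 → slack +0.320/-0.320; half-tol=0.320, Σhalf²=0.102400
  -B: nom -47.900 → Σnom=-8.690; wc +0.410/-0.069 → slack +0.730/-0.389; half-tol=0.239, Σhalf²=0.159760
  -C: nom -26.750 → Σnom=-35.440; wc +0.098/-0.098 → slack +0.828/-0.487; half-tol=0.098, Σhalf²=0.169364
Nominal = -35.440. Worst-case = [-35.440 - 0.487, -35.440 + 0.828] = [-35.927, -34.612]. RSS = √0.169364 = 0.412.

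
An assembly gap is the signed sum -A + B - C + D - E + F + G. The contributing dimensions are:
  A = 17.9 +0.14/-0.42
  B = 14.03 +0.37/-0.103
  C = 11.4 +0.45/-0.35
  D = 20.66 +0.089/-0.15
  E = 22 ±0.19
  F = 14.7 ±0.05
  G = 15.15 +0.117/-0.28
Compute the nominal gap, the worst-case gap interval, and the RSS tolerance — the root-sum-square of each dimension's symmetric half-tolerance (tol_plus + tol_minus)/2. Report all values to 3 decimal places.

Stack each dimension's contribution:
  -A: nom -17.900 → Σnom=-17.900; wc +0.420/-0.140 → slack +0.420/-0.140; half-tol=0.280, Σhalf²=0.078400
  +B: nom +14.030 → Σnom=-3.870; wc +0.370/-0.103 → slack +0.790/-0.243; half-tol=0.236, Σhalf²=0.134332
  -C: nom -11.400 → Σnom=-15.270; wc +0.350/-0.450 → slack +1.140/-0.693; half-tol=0.400, Σhalf²=0.294332
  +D: nom +20.660 → Σnom=5.390; wc +0.089/-0.150 → slack +1.229/-0.843; half-tol=0.119, Σhalf²=0.308613
  -E: nom -22.000 → Σnom=-16.610; wc +0.190/-0.190 → slack +1.419/-1.033; half-tol=0.190, Σhalf²=0.344713
  +F: nom +14.700 → Σnom=-1.910; wc +0.050/-0.050 → slack +1.469/-1.083; half-tol=0.050, Σhalf²=0.347213
  +G: nom +15.150 → Σnom=13.240; wc +0.117/-0.280 → slack +1.586/-1.363; half-tol=0.199, Σhalf²=0.386615
Nominal = 13.240. Worst-case = [13.240 - 1.363, 13.240 + 1.586] = [11.877, 14.826]. RSS = √0.386615 = 0.622.

nominal=13.240 wc=[11.877,14.826] rss=0.622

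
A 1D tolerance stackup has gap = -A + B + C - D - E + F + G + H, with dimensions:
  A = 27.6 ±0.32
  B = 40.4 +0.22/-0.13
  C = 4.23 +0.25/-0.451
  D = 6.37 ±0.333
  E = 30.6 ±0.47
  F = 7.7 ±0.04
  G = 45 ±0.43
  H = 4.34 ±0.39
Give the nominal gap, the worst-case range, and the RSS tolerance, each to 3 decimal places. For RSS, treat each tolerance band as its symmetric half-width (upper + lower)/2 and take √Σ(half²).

Stack each dimension's contribution:
  -A: nom -27.600 → Σnom=-27.600; wc +0.320/-0.320 → slack +0.320/-0.320; half-tol=0.320, Σhalf²=0.102400
  +B: nom +40.400 → Σnom=12.800; wc +0.220/-0.130 → slack +0.540/-0.450; half-tol=0.175, Σhalf²=0.133025
  +C: nom +4.230 → Σnom=17.030; wc +0.250/-0.451 → slack +0.790/-0.901; half-tol=0.351, Σhalf²=0.255875
  -D: nom -6.370 → Σnom=10.660; wc +0.333/-0.333 → slack +1.123/-1.234; half-tol=0.333, Σhalf²=0.366764
  -E: nom -30.600 → Σnom=-19.940; wc +0.470/-0.470 → slack +1.593/-1.704; half-tol=0.470, Σhalf²=0.587664
  +F: nom +7.700 → Σnom=-12.240; wc +0.040/-0.040 → slack +1.633/-1.744; half-tol=0.040, Σhalf²=0.589264
  +G: nom +45.000 → Σnom=32.760; wc +0.430/-0.430 → slack +2.063/-2.174; half-tol=0.430, Σhalf²=0.774164
  +H: nom +4.340 → Σnom=37.100; wc +0.390/-0.390 → slack +2.453/-2.564; half-tol=0.390, Σhalf²=0.926264
Nominal = 37.100. Worst-case = [37.100 - 2.564, 37.100 + 2.453] = [34.536, 39.553]. RSS = √0.926264 = 0.962.

nominal=37.100 wc=[34.536,39.553] rss=0.962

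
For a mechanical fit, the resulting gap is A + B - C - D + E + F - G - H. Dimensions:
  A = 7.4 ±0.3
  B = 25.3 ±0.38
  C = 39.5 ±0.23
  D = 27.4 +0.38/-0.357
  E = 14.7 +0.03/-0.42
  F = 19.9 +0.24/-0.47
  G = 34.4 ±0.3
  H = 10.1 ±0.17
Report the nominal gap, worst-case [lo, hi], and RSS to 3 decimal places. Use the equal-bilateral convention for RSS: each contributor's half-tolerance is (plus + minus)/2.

Stack each dimension's contribution:
  +A: nom +7.400 → Σnom=7.400; wc +0.300/-0.300 → slack +0.300/-0.300; half-tol=0.300, Σhalf²=0.090000
  +B: nom +25.300 → Σnom=32.700; wc +0.380/-0.380 → slack +0.680/-0.680; half-tol=0.380, Σhalf²=0.234400
  -C: nom -39.500 → Σnom=-6.800; wc +0.230/-0.230 → slack +0.910/-0.910; half-tol=0.230, Σhalf²=0.287300
  -D: nom -27.400 → Σnom=-34.200; wc +0.357/-0.380 → slack +1.267/-1.290; half-tol=0.368, Σhalf²=0.423092
  +E: nom +14.700 → Σnom=-19.500; wc +0.030/-0.420 → slack +1.297/-1.710; half-tol=0.225, Σhalf²=0.473717
  +F: nom +19.900 → Σnom=0.400; wc +0.240/-0.470 → slack +1.537/-2.180; half-tol=0.355, Σhalf²=0.599742
  -G: nom -34.400 → Σnom=-34.000; wc +0.300/-0.300 → slack +1.837/-2.480; half-tol=0.300, Σhalf²=0.689742
  -H: nom -10.100 → Σnom=-44.100; wc +0.170/-0.170 → slack +2.007/-2.650; half-tol=0.170, Σhalf²=0.718642
Nominal = -44.100. Worst-case = [-44.100 - 2.650, -44.100 + 2.007] = [-46.750, -42.093]. RSS = √0.718642 = 0.848.

nominal=-44.100 wc=[-46.750,-42.093] rss=0.848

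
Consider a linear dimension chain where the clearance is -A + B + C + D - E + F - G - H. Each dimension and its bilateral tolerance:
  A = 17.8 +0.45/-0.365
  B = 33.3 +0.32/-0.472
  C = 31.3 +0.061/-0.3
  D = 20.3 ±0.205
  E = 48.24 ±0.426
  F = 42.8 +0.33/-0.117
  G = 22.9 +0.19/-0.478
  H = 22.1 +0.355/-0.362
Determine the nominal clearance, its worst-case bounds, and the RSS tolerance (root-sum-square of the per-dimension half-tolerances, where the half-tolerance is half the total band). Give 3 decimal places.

nominal=16.660 wc=[14.145,19.207] rss=0.932

Stack each dimension's contribution:
  -A: nom -17.800 → Σnom=-17.800; wc +0.365/-0.450 → slack +0.365/-0.450; half-tol=0.407, Σhalf²=0.166056
  +B: nom +33.300 → Σnom=15.500; wc +0.320/-0.472 → slack +0.685/-0.922; half-tol=0.396, Σhalf²=0.322872
  +C: nom +31.300 → Σnom=46.800; wc +0.061/-0.300 → slack +0.746/-1.222; half-tol=0.180, Σhalf²=0.355452
  +D: nom +20.300 → Σnom=67.100; wc +0.205/-0.205 → slack +0.951/-1.427; half-tol=0.205, Σhalf²=0.397477
  -E: nom -48.240 → Σnom=18.860; wc +0.426/-0.426 → slack +1.377/-1.853; half-tol=0.426, Σhalf²=0.578953
  +F: nom +42.800 → Σnom=61.660; wc +0.330/-0.117 → slack +1.707/-1.970; half-tol=0.224, Σhalf²=0.628906
  -G: nom -22.900 → Σnom=38.760; wc +0.478/-0.190 → slack +2.185/-2.160; half-tol=0.334, Σhalf²=0.740462
  -H: nom -22.100 → Σnom=16.660; wc +0.362/-0.355 → slack +2.547/-2.515; half-tol=0.358, Σhalf²=0.868984
Nominal = 16.660. Worst-case = [16.660 - 2.515, 16.660 + 2.547] = [14.145, 19.207]. RSS = √0.868984 = 0.932.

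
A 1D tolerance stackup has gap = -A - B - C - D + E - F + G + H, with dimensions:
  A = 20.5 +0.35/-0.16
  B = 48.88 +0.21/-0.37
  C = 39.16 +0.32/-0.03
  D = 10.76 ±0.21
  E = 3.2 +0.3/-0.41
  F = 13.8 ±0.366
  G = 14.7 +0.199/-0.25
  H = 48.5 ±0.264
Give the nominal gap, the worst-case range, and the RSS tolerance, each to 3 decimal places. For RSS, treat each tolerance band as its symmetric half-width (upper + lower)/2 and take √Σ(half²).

nominal=-66.700 wc=[-69.080,-64.801] rss=0.777

Stack each dimension's contribution:
  -A: nom -20.500 → Σnom=-20.500; wc +0.160/-0.350 → slack +0.160/-0.350; half-tol=0.255, Σhalf²=0.065025
  -B: nom -48.880 → Σnom=-69.380; wc +0.370/-0.210 → slack +0.530/-0.560; half-tol=0.290, Σhalf²=0.149125
  -C: nom -39.160 → Σnom=-108.540; wc +0.030/-0.320 → slack +0.560/-0.880; half-tol=0.175, Σhalf²=0.179750
  -D: nom -10.760 → Σnom=-119.300; wc +0.210/-0.210 → slack +0.770/-1.090; half-tol=0.210, Σhalf²=0.223850
  +E: nom +3.200 → Σnom=-116.100; wc +0.300/-0.410 → slack +1.070/-1.500; half-tol=0.355, Σhalf²=0.349875
  -F: nom -13.800 → Σnom=-129.900; wc +0.366/-0.366 → slack +1.436/-1.866; half-tol=0.366, Σhalf²=0.483831
  +G: nom +14.700 → Σnom=-115.200; wc +0.199/-0.250 → slack +1.635/-2.116; half-tol=0.225, Σhalf²=0.534231
  +H: nom +48.500 → Σnom=-66.700; wc +0.264/-0.264 → slack +1.899/-2.380; half-tol=0.264, Σhalf²=0.603927
Nominal = -66.700. Worst-case = [-66.700 - 2.380, -66.700 + 1.899] = [-69.080, -64.801]. RSS = √0.603927 = 0.777.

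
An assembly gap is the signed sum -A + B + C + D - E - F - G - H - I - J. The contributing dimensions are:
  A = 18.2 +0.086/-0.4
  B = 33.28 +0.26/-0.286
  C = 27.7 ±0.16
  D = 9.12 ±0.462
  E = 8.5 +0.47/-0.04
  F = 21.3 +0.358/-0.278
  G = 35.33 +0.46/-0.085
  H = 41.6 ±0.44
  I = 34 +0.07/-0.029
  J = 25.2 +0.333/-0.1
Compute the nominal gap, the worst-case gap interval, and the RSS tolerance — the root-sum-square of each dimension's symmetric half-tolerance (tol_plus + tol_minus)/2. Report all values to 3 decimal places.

Stack each dimension's contribution:
  -A: nom -18.200 → Σnom=-18.200; wc +0.400/-0.086 → slack +0.400/-0.086; half-tol=0.243, Σhalf²=0.059049
  +B: nom +33.280 → Σnom=15.080; wc +0.260/-0.286 → slack +0.660/-0.372; half-tol=0.273, Σhalf²=0.133578
  +C: nom +27.700 → Σnom=42.780; wc +0.160/-0.160 → slack +0.820/-0.532; half-tol=0.160, Σhalf²=0.159178
  +D: nom +9.120 → Σnom=51.900; wc +0.462/-0.462 → slack +1.282/-0.994; half-tol=0.462, Σhalf²=0.372622
  -E: nom -8.500 → Σnom=43.400; wc +0.040/-0.470 → slack +1.322/-1.464; half-tol=0.255, Σhalf²=0.437647
  -F: nom -21.300 → Σnom=22.100; wc +0.278/-0.358 → slack +1.600/-1.822; half-tol=0.318, Σhalf²=0.538771
  -G: nom -35.330 → Σnom=-13.230; wc +0.085/-0.460 → slack +1.685/-2.282; half-tol=0.273, Σhalf²=0.613027
  -H: nom -41.600 → Σnom=-54.830; wc +0.440/-0.440 → slack +2.125/-2.722; half-tol=0.440, Σhalf²=0.806627
  -I: nom -34.000 → Σnom=-88.830; wc +0.029/-0.070 → slack +2.154/-2.792; half-tol=0.050, Σhalf²=0.809078
  -J: nom -25.200 → Σnom=-114.030; wc +0.100/-0.333 → slack +2.254/-3.125; half-tol=0.217, Σhalf²=0.855950
Nominal = -114.030. Worst-case = [-114.030 - 3.125, -114.030 + 2.254] = [-117.155, -111.776]. RSS = √0.855950 = 0.925.

nominal=-114.030 wc=[-117.155,-111.776] rss=0.925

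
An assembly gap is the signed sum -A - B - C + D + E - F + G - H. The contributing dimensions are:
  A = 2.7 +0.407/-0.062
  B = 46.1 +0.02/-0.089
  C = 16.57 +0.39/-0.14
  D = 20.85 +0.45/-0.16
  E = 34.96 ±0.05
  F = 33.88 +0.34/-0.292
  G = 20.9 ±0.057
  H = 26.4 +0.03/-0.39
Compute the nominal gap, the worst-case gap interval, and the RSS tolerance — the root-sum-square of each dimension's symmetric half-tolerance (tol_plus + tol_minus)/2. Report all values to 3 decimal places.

nominal=-48.940 wc=[-50.394,-47.410] rss=0.609

Stack each dimension's contribution:
  -A: nom -2.700 → Σnom=-2.700; wc +0.062/-0.407 → slack +0.062/-0.407; half-tol=0.234, Σhalf²=0.054990
  -B: nom -46.100 → Σnom=-48.800; wc +0.089/-0.020 → slack +0.151/-0.427; half-tol=0.054, Σhalf²=0.057960
  -C: nom -16.570 → Σnom=-65.370; wc +0.140/-0.390 → slack +0.291/-0.817; half-tol=0.265, Σhalf²=0.128186
  +D: nom +20.850 → Σnom=-44.520; wc +0.450/-0.160 → slack +0.741/-0.977; half-tol=0.305, Σhalf²=0.221211
  +E: nom +34.960 → Σnom=-9.560; wc +0.050/-0.050 → slack +0.791/-1.027; half-tol=0.050, Σhalf²=0.223711
  -F: nom -33.880 → Σnom=-43.440; wc +0.292/-0.340 → slack +1.083/-1.367; half-tol=0.316, Σhalf²=0.323566
  +G: nom +20.900 → Σnom=-22.540; wc +0.057/-0.057 → slack +1.140/-1.424; half-tol=0.057, Σhalf²=0.326815
  -H: nom -26.400 → Σnom=-48.940; wc +0.390/-0.030 → slack +1.530/-1.454; half-tol=0.210, Σhalf²=0.370916
Nominal = -48.940. Worst-case = [-48.940 - 1.454, -48.940 + 1.530] = [-50.394, -47.410]. RSS = √0.370916 = 0.609.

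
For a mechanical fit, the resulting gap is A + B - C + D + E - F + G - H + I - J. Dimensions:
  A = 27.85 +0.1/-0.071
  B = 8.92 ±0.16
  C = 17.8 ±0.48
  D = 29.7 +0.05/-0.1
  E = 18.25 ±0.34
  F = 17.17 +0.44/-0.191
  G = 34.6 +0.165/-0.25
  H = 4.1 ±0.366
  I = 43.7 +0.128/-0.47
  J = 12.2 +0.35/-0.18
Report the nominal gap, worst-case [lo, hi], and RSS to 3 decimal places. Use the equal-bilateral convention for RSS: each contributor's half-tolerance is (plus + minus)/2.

nominal=111.750 wc=[108.723,113.910] rss=0.906

Stack each dimension's contribution:
  +A: nom +27.850 → Σnom=27.850; wc +0.100/-0.071 → slack +0.100/-0.071; half-tol=0.085, Σhalf²=0.007310
  +B: nom +8.920 → Σnom=36.770; wc +0.160/-0.160 → slack +0.260/-0.231; half-tol=0.160, Σhalf²=0.032910
  -C: nom -17.800 → Σnom=18.970; wc +0.480/-0.480 → slack +0.740/-0.711; half-tol=0.480, Σhalf²=0.263310
  +D: nom +29.700 → Σnom=48.670; wc +0.050/-0.100 → slack +0.790/-0.811; half-tol=0.075, Σhalf²=0.268935
  +E: nom +18.250 → Σnom=66.920; wc +0.340/-0.340 → slack +1.130/-1.151; half-tol=0.340, Σhalf²=0.384535
  -F: nom -17.170 → Σnom=49.750; wc +0.191/-0.440 → slack +1.321/-1.591; half-tol=0.316, Σhalf²=0.484075
  +G: nom +34.600 → Σnom=84.350; wc +0.165/-0.250 → slack +1.486/-1.841; half-tol=0.208, Σhalf²=0.527132
  -H: nom -4.100 → Σnom=80.250; wc +0.366/-0.366 → slack +1.852/-2.207; half-tol=0.366, Σhalf²=0.661088
  +I: nom +43.700 → Σnom=123.950; wc +0.128/-0.470 → slack +1.980/-2.677; half-tol=0.299, Σhalf²=0.750489
  -J: nom -12.200 → Σnom=111.750; wc +0.180/-0.350 → slack +2.160/-3.027; half-tol=0.265, Σhalf²=0.820714
Nominal = 111.750. Worst-case = [111.750 - 3.027, 111.750 + 2.160] = [108.723, 113.910]. RSS = √0.820714 = 0.906.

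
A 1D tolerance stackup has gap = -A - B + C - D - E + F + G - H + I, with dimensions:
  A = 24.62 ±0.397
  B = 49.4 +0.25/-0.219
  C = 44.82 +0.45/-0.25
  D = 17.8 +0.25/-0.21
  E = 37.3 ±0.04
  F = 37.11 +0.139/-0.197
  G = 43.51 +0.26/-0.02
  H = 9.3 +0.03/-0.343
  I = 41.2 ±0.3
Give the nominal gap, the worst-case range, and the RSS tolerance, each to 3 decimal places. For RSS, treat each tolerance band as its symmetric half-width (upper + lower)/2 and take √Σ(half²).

nominal=28.220 wc=[26.486,30.578] rss=0.750

Stack each dimension's contribution:
  -A: nom -24.620 → Σnom=-24.620; wc +0.397/-0.397 → slack +0.397/-0.397; half-tol=0.397, Σhalf²=0.157609
  -B: nom -49.400 → Σnom=-74.020; wc +0.219/-0.250 → slack +0.616/-0.647; half-tol=0.234, Σhalf²=0.212599
  +C: nom +44.820 → Σnom=-29.200; wc +0.450/-0.250 → slack +1.066/-0.897; half-tol=0.350, Σhalf²=0.335099
  -D: nom -17.800 → Σnom=-47.000; wc +0.210/-0.250 → slack +1.276/-1.147; half-tol=0.230, Σhalf²=0.387999
  -E: nom -37.300 → Σnom=-84.300; wc +0.040/-0.040 → slack +1.316/-1.187; half-tol=0.040, Σhalf²=0.389599
  +F: nom +37.110 → Σnom=-47.190; wc +0.139/-0.197 → slack +1.455/-1.384; half-tol=0.168, Σhalf²=0.417823
  +G: nom +43.510 → Σnom=-3.680; wc +0.260/-0.020 → slack +1.715/-1.404; half-tol=0.140, Σhalf²=0.437423
  -H: nom -9.300 → Σnom=-12.980; wc +0.343/-0.030 → slack +2.058/-1.434; half-tol=0.186, Σhalf²=0.472206
  +I: nom +41.200 → Σnom=28.220; wc +0.300/-0.300 → slack +2.358/-1.734; half-tol=0.300, Σhalf²=0.562206
Nominal = 28.220. Worst-case = [28.220 - 1.734, 28.220 + 2.358] = [26.486, 30.578]. RSS = √0.562206 = 0.750.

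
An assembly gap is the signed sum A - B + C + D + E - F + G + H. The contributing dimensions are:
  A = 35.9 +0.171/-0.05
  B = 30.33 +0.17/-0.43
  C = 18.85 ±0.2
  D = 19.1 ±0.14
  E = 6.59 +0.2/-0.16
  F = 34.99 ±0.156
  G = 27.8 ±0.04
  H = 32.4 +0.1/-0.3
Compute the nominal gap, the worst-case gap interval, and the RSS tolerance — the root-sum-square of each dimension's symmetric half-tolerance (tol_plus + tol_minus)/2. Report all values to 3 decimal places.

Stack each dimension's contribution:
  +A: nom +35.900 → Σnom=35.900; wc +0.171/-0.050 → slack +0.171/-0.050; half-tol=0.111, Σhalf²=0.012210
  -B: nom -30.330 → Σnom=5.570; wc +0.430/-0.170 → slack +0.601/-0.220; half-tol=0.300, Σhalf²=0.102210
  +C: nom +18.850 → Σnom=24.420; wc +0.200/-0.200 → slack +0.801/-0.420; half-tol=0.200, Σhalf²=0.142210
  +D: nom +19.100 → Σnom=43.520; wc +0.140/-0.140 → slack +0.941/-0.560; half-tol=0.140, Σhalf²=0.161810
  +E: nom +6.590 → Σnom=50.110; wc +0.200/-0.160 → slack +1.141/-0.720; half-tol=0.180, Σhalf²=0.194210
  -F: nom -34.990 → Σnom=15.120; wc +0.156/-0.156 → slack +1.297/-0.876; half-tol=0.156, Σhalf²=0.218546
  +G: nom +27.800 → Σnom=42.920; wc +0.040/-0.040 → slack +1.337/-0.916; half-tol=0.040, Σhalf²=0.220146
  +H: nom +32.400 → Σnom=75.320; wc +0.100/-0.300 → slack +1.437/-1.216; half-tol=0.200, Σhalf²=0.260146
Nominal = 75.320. Worst-case = [75.320 - 1.216, 75.320 + 1.437] = [74.104, 76.757]. RSS = √0.260146 = 0.510.

nominal=75.320 wc=[74.104,76.757] rss=0.510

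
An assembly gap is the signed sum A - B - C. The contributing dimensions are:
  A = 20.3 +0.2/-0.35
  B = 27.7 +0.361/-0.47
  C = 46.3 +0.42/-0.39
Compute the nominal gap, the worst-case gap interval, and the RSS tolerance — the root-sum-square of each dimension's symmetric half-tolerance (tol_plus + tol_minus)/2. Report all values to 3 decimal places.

nominal=-53.700 wc=[-54.831,-52.640] rss=0.642

Stack each dimension's contribution:
  +A: nom +20.300 → Σnom=20.300; wc +0.200/-0.350 → slack +0.200/-0.350; half-tol=0.275, Σhalf²=0.075625
  -B: nom -27.700 → Σnom=-7.400; wc +0.470/-0.361 → slack +0.670/-0.711; half-tol=0.415, Σhalf²=0.248265
  -C: nom -46.300 → Σnom=-53.700; wc +0.390/-0.420 → slack +1.060/-1.131; half-tol=0.405, Σhalf²=0.412290
Nominal = -53.700. Worst-case = [-53.700 - 1.131, -53.700 + 1.060] = [-54.831, -52.640]. RSS = √0.412290 = 0.642.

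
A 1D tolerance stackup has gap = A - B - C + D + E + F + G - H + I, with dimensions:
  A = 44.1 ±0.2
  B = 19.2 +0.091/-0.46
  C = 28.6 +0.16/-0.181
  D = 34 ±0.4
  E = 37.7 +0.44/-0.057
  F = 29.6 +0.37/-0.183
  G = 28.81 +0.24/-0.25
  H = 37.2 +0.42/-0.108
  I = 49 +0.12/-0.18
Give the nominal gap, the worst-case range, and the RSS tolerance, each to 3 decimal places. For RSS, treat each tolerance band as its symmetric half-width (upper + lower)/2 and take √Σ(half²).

Stack each dimension's contribution:
  +A: nom +44.100 → Σnom=44.100; wc +0.200/-0.200 → slack +0.200/-0.200; half-tol=0.200, Σhalf²=0.040000
  -B: nom -19.200 → Σnom=24.900; wc +0.460/-0.091 → slack +0.660/-0.291; half-tol=0.276, Σhalf²=0.115900
  -C: nom -28.600 → Σnom=-3.700; wc +0.181/-0.160 → slack +0.841/-0.451; half-tol=0.170, Σhalf²=0.144971
  +D: nom +34.000 → Σnom=30.300; wc +0.400/-0.400 → slack +1.241/-0.851; half-tol=0.400, Σhalf²=0.304971
  +E: nom +37.700 → Σnom=68.000; wc +0.440/-0.057 → slack +1.681/-0.908; half-tol=0.248, Σhalf²=0.366723
  +F: nom +29.600 → Σnom=97.600; wc +0.370/-0.183 → slack +2.051/-1.091; half-tol=0.276, Σhalf²=0.443175
  +G: nom +28.810 → Σnom=126.410; wc +0.240/-0.250 → slack +2.291/-1.341; half-tol=0.245, Σhalf²=0.503200
  -H: nom -37.200 → Σnom=89.210; wc +0.108/-0.420 → slack +2.399/-1.761; half-tol=0.264, Σhalf²=0.572896
  +I: nom +49.000 → Σnom=138.210; wc +0.120/-0.180 → slack +2.519/-1.941; half-tol=0.150, Σhalf²=0.595396
Nominal = 138.210. Worst-case = [138.210 - 1.941, 138.210 + 2.519] = [136.269, 140.729]. RSS = √0.595396 = 0.772.

nominal=138.210 wc=[136.269,140.729] rss=0.772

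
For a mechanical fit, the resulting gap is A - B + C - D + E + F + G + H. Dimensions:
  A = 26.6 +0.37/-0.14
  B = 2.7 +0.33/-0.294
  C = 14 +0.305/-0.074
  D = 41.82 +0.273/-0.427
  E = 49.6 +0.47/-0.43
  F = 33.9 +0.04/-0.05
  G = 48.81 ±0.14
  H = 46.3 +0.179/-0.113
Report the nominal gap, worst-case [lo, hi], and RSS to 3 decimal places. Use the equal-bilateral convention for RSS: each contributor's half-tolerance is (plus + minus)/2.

nominal=174.690 wc=[173.140,176.915] rss=0.752

Stack each dimension's contribution:
  +A: nom +26.600 → Σnom=26.600; wc +0.370/-0.140 → slack +0.370/-0.140; half-tol=0.255, Σhalf²=0.065025
  -B: nom -2.700 → Σnom=23.900; wc +0.294/-0.330 → slack +0.664/-0.470; half-tol=0.312, Σhalf²=0.162369
  +C: nom +14.000 → Σnom=37.900; wc +0.305/-0.074 → slack +0.969/-0.544; half-tol=0.190, Σhalf²=0.198279
  -D: nom -41.820 → Σnom=-3.920; wc +0.427/-0.273 → slack +1.396/-0.817; half-tol=0.350, Σhalf²=0.320779
  +E: nom +49.600 → Σnom=45.680; wc +0.470/-0.430 → slack +1.866/-1.247; half-tol=0.450, Σhalf²=0.523279
  +F: nom +33.900 → Σnom=79.580; wc +0.040/-0.050 → slack +1.906/-1.297; half-tol=0.045, Σhalf²=0.525304
  +G: nom +48.810 → Σnom=128.390; wc +0.140/-0.140 → slack +2.046/-1.437; half-tol=0.140, Σhalf²=0.544904
  +H: nom +46.300 → Σnom=174.690; wc +0.179/-0.113 → slack +2.225/-1.550; half-tol=0.146, Σhalf²=0.566220
Nominal = 174.690. Worst-case = [174.690 - 1.550, 174.690 + 2.225] = [173.140, 176.915]. RSS = √0.566220 = 0.752.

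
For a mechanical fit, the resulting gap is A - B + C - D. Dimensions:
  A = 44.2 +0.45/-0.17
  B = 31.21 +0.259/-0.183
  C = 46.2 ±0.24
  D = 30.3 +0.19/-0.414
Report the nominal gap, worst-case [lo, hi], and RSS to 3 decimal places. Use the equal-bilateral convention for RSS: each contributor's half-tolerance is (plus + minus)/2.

nominal=28.890 wc=[28.031,30.177] rss=0.542

Stack each dimension's contribution:
  +A: nom +44.200 → Σnom=44.200; wc +0.450/-0.170 → slack +0.450/-0.170; half-tol=0.310, Σhalf²=0.096100
  -B: nom -31.210 → Σnom=12.990; wc +0.183/-0.259 → slack +0.633/-0.429; half-tol=0.221, Σhalf²=0.144941
  +C: nom +46.200 → Σnom=59.190; wc +0.240/-0.240 → slack +0.873/-0.669; half-tol=0.240, Σhalf²=0.202541
  -D: nom -30.300 → Σnom=28.890; wc +0.414/-0.190 → slack +1.287/-0.859; half-tol=0.302, Σhalf²=0.293745
Nominal = 28.890. Worst-case = [28.890 - 0.859, 28.890 + 1.287] = [28.031, 30.177]. RSS = √0.293745 = 0.542.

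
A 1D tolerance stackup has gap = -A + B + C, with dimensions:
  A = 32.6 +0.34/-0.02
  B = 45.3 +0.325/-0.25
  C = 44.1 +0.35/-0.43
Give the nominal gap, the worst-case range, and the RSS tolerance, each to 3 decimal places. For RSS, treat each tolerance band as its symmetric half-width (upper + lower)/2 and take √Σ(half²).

Stack each dimension's contribution:
  -A: nom -32.600 → Σnom=-32.600; wc +0.020/-0.340 → slack +0.020/-0.340; half-tol=0.180, Σhalf²=0.032400
  +B: nom +45.300 → Σnom=12.700; wc +0.325/-0.250 → slack +0.345/-0.590; half-tol=0.287, Σhalf²=0.115056
  +C: nom +44.100 → Σnom=56.800; wc +0.350/-0.430 → slack +0.695/-1.020; half-tol=0.390, Σhalf²=0.267156
Nominal = 56.800. Worst-case = [56.800 - 1.020, 56.800 + 0.695] = [55.780, 57.495]. RSS = √0.267156 = 0.517.

nominal=56.800 wc=[55.780,57.495] rss=0.517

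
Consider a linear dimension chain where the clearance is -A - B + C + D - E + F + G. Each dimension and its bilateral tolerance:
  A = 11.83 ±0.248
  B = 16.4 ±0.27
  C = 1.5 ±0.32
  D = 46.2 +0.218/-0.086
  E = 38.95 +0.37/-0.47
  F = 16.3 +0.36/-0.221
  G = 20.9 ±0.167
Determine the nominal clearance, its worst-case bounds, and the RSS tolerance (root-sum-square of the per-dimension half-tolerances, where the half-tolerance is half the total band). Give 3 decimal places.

nominal=17.720 wc=[16.038,19.773] rss=0.741

Stack each dimension's contribution:
  -A: nom -11.830 → Σnom=-11.830; wc +0.248/-0.248 → slack +0.248/-0.248; half-tol=0.248, Σhalf²=0.061504
  -B: nom -16.400 → Σnom=-28.230; wc +0.270/-0.270 → slack +0.518/-0.518; half-tol=0.270, Σhalf²=0.134404
  +C: nom +1.500 → Σnom=-26.730; wc +0.320/-0.320 → slack +0.838/-0.838; half-tol=0.320, Σhalf²=0.236804
  +D: nom +46.200 → Σnom=19.470; wc +0.218/-0.086 → slack +1.056/-0.924; half-tol=0.152, Σhalf²=0.259908
  -E: nom -38.950 → Σnom=-19.480; wc +0.470/-0.370 → slack +1.526/-1.294; half-tol=0.420, Σhalf²=0.436308
  +F: nom +16.300 → Σnom=-3.180; wc +0.360/-0.221 → slack +1.886/-1.515; half-tol=0.290, Σhalf²=0.520698
  +G: nom +20.900 → Σnom=17.720; wc +0.167/-0.167 → slack +2.053/-1.682; half-tol=0.167, Σhalf²=0.548587
Nominal = 17.720. Worst-case = [17.720 - 1.682, 17.720 + 2.053] = [16.038, 19.773]. RSS = √0.548587 = 0.741.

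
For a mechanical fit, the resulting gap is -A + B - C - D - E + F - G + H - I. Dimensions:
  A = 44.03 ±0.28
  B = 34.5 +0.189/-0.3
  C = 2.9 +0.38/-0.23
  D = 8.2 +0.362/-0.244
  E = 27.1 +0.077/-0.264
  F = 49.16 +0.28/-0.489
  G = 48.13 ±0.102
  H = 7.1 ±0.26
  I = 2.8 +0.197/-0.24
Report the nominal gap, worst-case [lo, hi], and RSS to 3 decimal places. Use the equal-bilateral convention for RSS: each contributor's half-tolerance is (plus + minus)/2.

Stack each dimension's contribution:
  -A: nom -44.030 → Σnom=-44.030; wc +0.280/-0.280 → slack +0.280/-0.280; half-tol=0.280, Σhalf²=0.078400
  +B: nom +34.500 → Σnom=-9.530; wc +0.189/-0.300 → slack +0.469/-0.580; half-tol=0.244, Σhalf²=0.138180
  -C: nom -2.900 → Σnom=-12.430; wc +0.230/-0.380 → slack +0.699/-0.960; half-tol=0.305, Σhalf²=0.231205
  -D: nom -8.200 → Σnom=-20.630; wc +0.244/-0.362 → slack +0.943/-1.322; half-tol=0.303, Σhalf²=0.323014
  -E: nom -27.100 → Σnom=-47.730; wc +0.264/-0.077 → slack +1.207/-1.399; half-tol=0.171, Σhalf²=0.352085
  +F: nom +49.160 → Σnom=1.430; wc +0.280/-0.489 → slack +1.487/-1.888; half-tol=0.385, Σhalf²=0.499925
  -G: nom -48.130 → Σnom=-46.700; wc +0.102/-0.102 → slack +1.589/-1.990; half-tol=0.102, Σhalf²=0.510329
  +H: nom +7.100 → Σnom=-39.600; wc +0.260/-0.260 → slack +1.849/-2.250; half-tol=0.260, Σhalf²=0.577929
  -I: nom -2.800 → Σnom=-42.400; wc +0.240/-0.197 → slack +2.089/-2.447; half-tol=0.218, Σhalf²=0.625671
Nominal = -42.400. Worst-case = [-42.400 - 2.447, -42.400 + 2.089] = [-44.847, -40.311]. RSS = √0.625671 = 0.791.

nominal=-42.400 wc=[-44.847,-40.311] rss=0.791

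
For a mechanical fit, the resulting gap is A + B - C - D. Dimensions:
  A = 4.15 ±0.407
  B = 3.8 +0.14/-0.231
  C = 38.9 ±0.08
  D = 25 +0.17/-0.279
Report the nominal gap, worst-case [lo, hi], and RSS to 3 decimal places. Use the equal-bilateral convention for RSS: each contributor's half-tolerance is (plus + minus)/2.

nominal=-55.950 wc=[-56.838,-55.044] rss=0.507

Stack each dimension's contribution:
  +A: nom +4.150 → Σnom=4.150; wc +0.407/-0.407 → slack +0.407/-0.407; half-tol=0.407, Σhalf²=0.165649
  +B: nom +3.800 → Σnom=7.950; wc +0.140/-0.231 → slack +0.547/-0.638; half-tol=0.185, Σhalf²=0.200059
  -C: nom -38.900 → Σnom=-30.950; wc +0.080/-0.080 → slack +0.627/-0.718; half-tol=0.080, Σhalf²=0.206459
  -D: nom -25.000 → Σnom=-55.950; wc +0.279/-0.170 → slack +0.906/-0.888; half-tol=0.225, Σhalf²=0.256860
Nominal = -55.950. Worst-case = [-55.950 - 0.888, -55.950 + 0.906] = [-56.838, -55.044]. RSS = √0.256860 = 0.507.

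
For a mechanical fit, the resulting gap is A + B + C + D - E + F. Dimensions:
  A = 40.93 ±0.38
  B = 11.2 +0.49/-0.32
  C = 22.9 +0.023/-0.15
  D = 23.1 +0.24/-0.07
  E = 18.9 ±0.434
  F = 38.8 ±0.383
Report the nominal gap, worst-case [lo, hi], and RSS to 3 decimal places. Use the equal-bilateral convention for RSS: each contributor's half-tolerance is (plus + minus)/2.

Stack each dimension's contribution:
  +A: nom +40.930 → Σnom=40.930; wc +0.380/-0.380 → slack +0.380/-0.380; half-tol=0.380, Σhalf²=0.144400
  +B: nom +11.200 → Σnom=52.130; wc +0.490/-0.320 → slack +0.870/-0.700; half-tol=0.405, Σhalf²=0.308425
  +C: nom +22.900 → Σnom=75.030; wc +0.023/-0.150 → slack +0.893/-0.850; half-tol=0.086, Σhalf²=0.315907
  +D: nom +23.100 → Σnom=98.130; wc +0.240/-0.070 → slack +1.133/-0.920; half-tol=0.155, Σhalf²=0.339932
  -E: nom -18.900 → Σnom=79.230; wc +0.434/-0.434 → slack +1.567/-1.354; half-tol=0.434, Σhalf²=0.528288
  +F: nom +38.800 → Σnom=118.030; wc +0.383/-0.383 → slack +1.950/-1.737; half-tol=0.383, Σhalf²=0.674977
Nominal = 118.030. Worst-case = [118.030 - 1.737, 118.030 + 1.950] = [116.293, 119.980]. RSS = √0.674977 = 0.822.

nominal=118.030 wc=[116.293,119.980] rss=0.822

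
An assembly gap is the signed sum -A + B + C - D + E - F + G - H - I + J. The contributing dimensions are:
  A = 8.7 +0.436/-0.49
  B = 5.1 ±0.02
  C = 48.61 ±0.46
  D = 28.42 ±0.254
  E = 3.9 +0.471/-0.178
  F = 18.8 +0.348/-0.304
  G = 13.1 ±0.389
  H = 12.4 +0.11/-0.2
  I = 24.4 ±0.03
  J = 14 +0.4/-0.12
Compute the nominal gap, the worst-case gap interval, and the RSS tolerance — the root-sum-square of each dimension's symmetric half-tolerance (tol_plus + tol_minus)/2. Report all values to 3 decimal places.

Stack each dimension's contribution:
  -A: nom -8.700 → Σnom=-8.700; wc +0.490/-0.436 → slack +0.490/-0.436; half-tol=0.463, Σhalf²=0.214369
  +B: nom +5.100 → Σnom=-3.600; wc +0.020/-0.020 → slack +0.510/-0.456; half-tol=0.020, Σhalf²=0.214769
  +C: nom +48.610 → Σnom=45.010; wc +0.460/-0.460 → slack +0.970/-0.916; half-tol=0.460, Σhalf²=0.426369
  -D: nom -28.420 → Σnom=16.590; wc +0.254/-0.254 → slack +1.224/-1.170; half-tol=0.254, Σhalf²=0.490885
  +E: nom +3.900 → Σnom=20.490; wc +0.471/-0.178 → slack +1.695/-1.348; half-tol=0.325, Σhalf²=0.596185
  -F: nom -18.800 → Σnom=1.690; wc +0.304/-0.348 → slack +1.999/-1.696; half-tol=0.326, Σhalf²=0.702461
  +G: nom +13.100 → Σnom=14.790; wc +0.389/-0.389 → slack +2.388/-2.085; half-tol=0.389, Σhalf²=0.853782
  -H: nom -12.400 → Σnom=2.390; wc +0.200/-0.110 → slack +2.588/-2.195; half-tol=0.155, Σhalf²=0.877807
  -I: nom -24.400 → Σnom=-22.010; wc +0.030/-0.030 → slack +2.618/-2.225; half-tol=0.030, Σhalf²=0.878707
  +J: nom +14.000 → Σnom=-8.010; wc +0.400/-0.120 → slack +3.018/-2.345; half-tol=0.260, Σhalf²=0.946307
Nominal = -8.010. Worst-case = [-8.010 - 2.345, -8.010 + 3.018] = [-10.355, -4.992]. RSS = √0.946307 = 0.973.

nominal=-8.010 wc=[-10.355,-4.992] rss=0.973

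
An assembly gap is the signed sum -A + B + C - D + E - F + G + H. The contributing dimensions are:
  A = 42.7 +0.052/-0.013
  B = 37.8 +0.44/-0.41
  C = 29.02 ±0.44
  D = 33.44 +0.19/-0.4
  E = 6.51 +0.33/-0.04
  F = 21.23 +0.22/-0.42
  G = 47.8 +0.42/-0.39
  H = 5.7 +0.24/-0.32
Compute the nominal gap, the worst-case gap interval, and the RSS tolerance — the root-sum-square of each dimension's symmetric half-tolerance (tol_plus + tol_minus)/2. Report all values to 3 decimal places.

Stack each dimension's contribution:
  -A: nom -42.700 → Σnom=-42.700; wc +0.013/-0.052 → slack +0.013/-0.052; half-tol=0.033, Σhalf²=0.001056
  +B: nom +37.800 → Σnom=-4.900; wc +0.440/-0.410 → slack +0.453/-0.462; half-tol=0.425, Σhalf²=0.181681
  +C: nom +29.020 → Σnom=24.120; wc +0.440/-0.440 → slack +0.893/-0.902; half-tol=0.440, Σhalf²=0.375281
  -D: nom -33.440 → Σnom=-9.320; wc +0.400/-0.190 → slack +1.293/-1.092; half-tol=0.295, Σhalf²=0.462306
  +E: nom +6.510 → Σnom=-2.810; wc +0.330/-0.040 → slack +1.623/-1.132; half-tol=0.185, Σhalf²=0.496531
  -F: nom -21.230 → Σnom=-24.040; wc +0.420/-0.220 → slack +2.043/-1.352; half-tol=0.320, Σhalf²=0.598931
  +G: nom +47.800 → Σnom=23.760; wc +0.420/-0.390 → slack +2.463/-1.742; half-tol=0.405, Σhalf²=0.762956
  +H: nom +5.700 → Σnom=29.460; wc +0.240/-0.320 → slack +2.703/-2.062; half-tol=0.280, Σhalf²=0.841356
Nominal = 29.460. Worst-case = [29.460 - 2.062, 29.460 + 2.703] = [27.398, 32.163]. RSS = √0.841356 = 0.917.

nominal=29.460 wc=[27.398,32.163] rss=0.917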